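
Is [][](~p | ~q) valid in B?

Tableau for the negation ~[][](~p | ~q):
1. ~[][](~p | ~q), u
2. ~[](~p | ~q), v
3. ~(~p | ~q), w
4. p, w
5. q, w
Accessibility: uRu, uRv, vRu, vRv, vRw, wRv, wRw
The negation has an open branch (countermodel exists).

Not valid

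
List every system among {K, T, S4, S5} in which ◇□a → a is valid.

S4-tableau for the negation ¬(◇□a → a):
1. ¬(◇□a → a), w0
2. ◇□a, w0   [¬→-rule on 1]
3. ¬a, w0   [¬→-rule on 1]
4. □a, w1   [◇-rule on 2: fresh world w1, w0Rw1]
5. a, w1   [□-rule on 4 via w1Rw1]
Accessibility: w0Rw0, w0Rw1, w1Rw1
Complete open branch: countermodel on an S4-frame, so not valid in S4, nor in K, T (the same frame is also a K-frame and a T-frame).
S5-tableau for the negation ¬(◇□a → a):
1. ¬(◇□a → a), w0
2. ◇□a, w0   [¬→-rule on 1]
3. ¬a, w0   [¬→-rule on 1]
4. □a, w1   [◇-rule on 2: fresh world w1, w0Rw1]
5. a, w0   [□-rule on 4 via w1Rw0]
Accessibility: w0Rw0, w0Rw1, w1Rw0, w1Rw1
Branch closes: a and ¬a both at w0.
Every branch closes (one shown): valid in S5.

S5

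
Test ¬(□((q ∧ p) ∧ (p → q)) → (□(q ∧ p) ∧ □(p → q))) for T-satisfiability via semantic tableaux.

1. ¬(□((q ∧ p) ∧ (p → q)) → (□(q ∧ p) ∧ □(p → q))), 0
2. □((q ∧ p) ∧ (p → q)), 0
3. ¬(□(q ∧ p) ∧ □(p → q)), 0
4. (q ∧ p) ∧ (p → q), 0
5. q ∧ p, 0
6. p → q, 0
7. q, 0
8. p, 0
9. ¬□(p → q), 0
10. ¬(p → q), 1
11. p, 1
12. ¬q, 1
13. (q ∧ p) ∧ (p → q), 1
14. q ∧ p, 1
15. p → q, 1
16. q, 1
Accessibility: 0R0, 0R1, 1R1
Branch closes: q and ¬q both at 1.
Every branch closes; the branch above is one of them.

Unsatisfiable (every branch closes)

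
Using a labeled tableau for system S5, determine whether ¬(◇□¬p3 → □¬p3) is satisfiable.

1. ¬(◇□¬p3 → □¬p3), 0
2. ◇□¬p3, 0
3. ¬□¬p3, 0
4. □¬p3, 1
5. ¬p3, 0
6. ¬p3, 1
7. p3, 2
8. ¬p3, 2
Accessibility: 0R0, 0R1, 0R2, 1R0, 1R1, 1R2, 2R0, 2R1, 2R2
Branch closes: p3 and ¬p3 both at 2.
Every branch closes; the branch above is one of them.

Unsatisfiable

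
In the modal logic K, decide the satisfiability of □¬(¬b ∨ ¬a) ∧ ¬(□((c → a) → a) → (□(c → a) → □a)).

1. □¬(¬b ∨ ¬a) ∧ ¬(□((c → a) → a) → (□(c → a) → □a)), u
2. □¬(¬b ∨ ¬a), u   [∧-rule on 1]
3. ¬(□((c → a) → a) → (□(c → a) → □a)), u   [∧-rule on 1]
4. □((c → a) → a), u   [¬→-rule on 3]
5. ¬(□(c → a) → □a), u   [¬→-rule on 3]
6. □(c → a), u   [¬→-rule on 5]
7. ¬□a, u   [¬→-rule on 5]
8. ¬a, v   [¬□-rule on 7: fresh world v, uRv]
9. ¬(¬b ∨ ¬a), v   [□-rule on 2 via uRv]
10. b, v   [¬∨-rule on 9]
11. a, v   [¬∨-rule on 9]
Accessibility: uRv
Branch closes: a and ¬a both at v.
Every branch closes; the branch above is one of them.

Unsatisfiable (every branch closes)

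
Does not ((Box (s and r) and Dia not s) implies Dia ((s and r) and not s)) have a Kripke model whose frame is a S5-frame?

1. not ((Box (s and r) and Dia not s) implies Dia ((s and r) and not s)), 0
2. Box (s and r) and Dia not s, 0
3. not Dia ((s and r) and not s), 0
4. Box (s and r), 0
5. Dia not s, 0
6. not ((s and r) and not s), 0
7. s and r, 0
8. s, 0
9. r, 0
10. not s, 1
11. not ((s and r) and not s), 1
12. s and r, 1
13. s, 1
14. r, 1
Accessibility: 0R0, 0R1, 1R0, 1R1
Branch closes: s and not s both at 1.
All branches of the tableau close; one closing branch shown above.

Unsatisfiable (every branch closes)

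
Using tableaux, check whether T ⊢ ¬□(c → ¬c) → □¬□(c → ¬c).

Not valid

Tableau for the negation ¬(¬□(c → ¬c) → □¬□(c → ¬c)):
1. ¬(¬□(c → ¬c) → □¬□(c → ¬c)), w0
2. ¬□(c → ¬c), w0
3. ¬□¬□(c → ¬c), w0
4. ¬(c → ¬c), w1
5. c, w1
6. □(c → ¬c), w2
7. c → ¬c, w2
8. ¬c, w2
Accessibility: w0Rw0, w0Rw1, w0Rw2, w1Rw1, w2Rw2
The negation has an open branch (countermodel exists).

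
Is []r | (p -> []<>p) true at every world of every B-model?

Tableau for the negation ~([]r | (p -> []<>p)):
1. ~([]r | (p -> []<>p)), 0
2. ~[]r, 0   [~|-rule on 1]
3. ~(p -> []<>p), 0   [~|-rule on 1]
4. p, 0   [~->-rule on 3]
5. ~[]<>p, 0   [~->-rule on 3]
6. ~r, 1   [~[]-rule on 2: fresh world 1, 0R1]
7. ~<>p, 2   [~[]-rule on 5: fresh world 2, 0R2]
8. ~p, 0   [~<>-rule on 7 via 2R0]
Accessibility: 0R0, 0R1, 0R2, 1R0, 1R1, 2R0, 2R2
Branch closes: p and ~p both at 0.
Every branch of the negation's tableau closes; the branch above is one of them.

Valid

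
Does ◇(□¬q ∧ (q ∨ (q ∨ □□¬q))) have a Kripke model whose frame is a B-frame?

Yes, satisfiable

1. ◇(□¬q ∧ (q ∨ (q ∨ □□¬q))), u
2. □¬q ∧ (q ∨ (q ∨ □□¬q)), v
3. □¬q, v
4. q ∨ (q ∨ □□¬q), v
5. ¬q, u
6. ¬q, v
7. q ∨ □□¬q, v
8. □□¬q, v
9. □¬q, u
Accessibility: uRu, uRv, vRu, vRv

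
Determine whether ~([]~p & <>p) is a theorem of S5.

Tableau for the negation []~p & <>p:
1. []~p & <>p, u
2. []~p, u
3. <>p, u
4. ~p, u
5. p, v
6. ~p, v
Accessibility: uRu, uRv, vRu, vRv
Branch closes: p and ~p both at v.
All branches of the negation close; one closing branch shown above.

Yes, valid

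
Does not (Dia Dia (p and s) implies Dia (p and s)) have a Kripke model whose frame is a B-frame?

1. not (Dia Dia (p and s) implies Dia (p and s)), u
2. Dia Dia (p and s), u
3. not Dia (p and s), u
4. not (p and s), u
5. not s, u
6. Dia (p and s), v
7. not (p and s), v
8. not s, v
9. p and s, w
10. p, w
11. s, w
Accessibility: uRu, uRv, vRu, vRv, vRw, wRv, wRw

Satisfiable (open branch found)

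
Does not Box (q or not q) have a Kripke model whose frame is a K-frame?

1. not Box (q or not q), w0
2. not (q or not q), w1   [neg-Box-rule on 1: fresh world w1, w0Rw1]
3. not q, w1   [neg-or-rule on 2]
4. q, w1   [neg-or-rule on 2]
Accessibility: w0Rw1
Branch closes: q and not q both at w1.
All branches of the tableau close; one closing branch shown above.

Unsatisfiable (every branch closes)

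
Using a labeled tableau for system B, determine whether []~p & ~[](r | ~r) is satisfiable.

1. []~p & ~[](r | ~r), w0
2. []~p, w0   [&-rule on 1]
3. ~[](r | ~r), w0   [&-rule on 1]
4. ~p, w0   [[]-rule on 2 via w0Rw0]
5. ~(r | ~r), w1   [~[]-rule on 3: fresh world w1, w0Rw1]
6. ~r, w1   [~|-rule on 5]
7. r, w1   [~|-rule on 5]
Accessibility: w0Rw0, w0Rw1, w1Rw0, w1Rw1
Branch closes: r and ~r both at w1.
All branches of the tableau close; one closing branch shown above.

Unsatisfiable (every branch closes)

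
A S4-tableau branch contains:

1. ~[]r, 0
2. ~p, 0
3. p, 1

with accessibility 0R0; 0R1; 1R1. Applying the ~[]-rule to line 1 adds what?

a fresh world 2 with 0R2, and ~r at 2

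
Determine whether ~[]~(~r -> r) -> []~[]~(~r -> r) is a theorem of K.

Not valid

Tableau for the negation ~(~[]~(~r -> r) -> []~[]~(~r -> r)):
1. ~(~[]~(~r -> r) -> []~[]~(~r -> r)), w0
2. ~[]~(~r -> r), w0
3. ~[]~[]~(~r -> r), w0
4. ~r -> r, w1
5. r, w1
6. []~(~r -> r), w2
Accessibility: w0Rw1, w0Rw2
The negation has an open branch (countermodel exists).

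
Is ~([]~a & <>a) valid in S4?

Tableau for the negation []~a & <>a:
1. []~a & <>a, 0
2. []~a, 0
3. <>a, 0
4. ~a, 0
5. a, 1
6. ~a, 1
Accessibility: 0R0, 0R1, 1R1
Branch closes: a and ~a both at 1.
All branches of the negation close; one closing branch shown above.

Valid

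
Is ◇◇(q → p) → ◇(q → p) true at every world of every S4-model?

Tableau for the negation ¬(◇◇(q → p) → ◇(q → p)):
1. ¬(◇◇(q → p) → ◇(q → p)), 0
2. ◇◇(q → p), 0
3. ¬◇(q → p), 0
4. ¬(q → p), 0
5. q, 0
6. ¬p, 0
7. ◇(q → p), 1
8. ¬(q → p), 1
9. q, 1
10. ¬p, 1
11. q → p, 2
12. ¬(q → p), 2
13. q, 2
14. ¬p, 2
15. p, 2
Accessibility: 0R0, 0R1, 0R2, 1R1, 1R2, 2R2
Branch closes: p and ¬p both at 2.
All branches of the negation close; one closing branch shown above.

Valid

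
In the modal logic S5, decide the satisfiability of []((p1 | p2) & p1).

Satisfiable (open branch found)

1. []((p1 | p2) & p1), w0
2. (p1 | p2) & p1, w0   [[]-rule on 1 via w0Rw0]
3. p1 | p2, w0   [&-rule on 2]
4. p1, w0   [&-rule on 2]
5. p2, w0   [|-rule on 3 (branches; this branch)]
Accessibility: w0Rw0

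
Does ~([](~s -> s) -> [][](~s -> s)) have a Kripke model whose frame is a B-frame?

Satisfiable

1. ~([](~s -> s) -> [][](~s -> s)), 0
2. [](~s -> s), 0
3. ~[][](~s -> s), 0
4. ~s -> s, 0
5. s, 0
6. ~[](~s -> s), 1
7. ~s -> s, 1
8. s, 1
9. ~(~s -> s), 2
10. ~s, 2
Accessibility: 0R0, 0R1, 1R0, 1R1, 1R2, 2R1, 2R2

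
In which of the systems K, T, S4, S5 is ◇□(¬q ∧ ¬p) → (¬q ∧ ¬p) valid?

S4-tableau for the negation ¬(◇□(¬q ∧ ¬p) → (¬q ∧ ¬p)):
1. ¬(◇□(¬q ∧ ¬p) → (¬q ∧ ¬p)), u
2. ◇□(¬q ∧ ¬p), u   [¬→-rule on 1]
3. ¬(¬q ∧ ¬p), u   [¬→-rule on 1]
4. p, u   [¬∧-rule on 3 (branches; this branch)]
5. □(¬q ∧ ¬p), v   [◇-rule on 2: fresh world v, uRv]
6. ¬q ∧ ¬p, v   [□-rule on 5 via vRv]
7. ¬q, v   [∧-rule on 6]
8. ¬p, v   [∧-rule on 6]
Accessibility: uRu, uRv, vRv
Complete open branch: countermodel on an S4-frame, so not valid in S4, nor in K, T (the same frame is also a K-frame and a T-frame).
S5-tableau for the negation ¬(◇□(¬q ∧ ¬p) → (¬q ∧ ¬p)):
1. ¬(◇□(¬q ∧ ¬p) → (¬q ∧ ¬p)), u
2. ◇□(¬q ∧ ¬p), u   [¬→-rule on 1]
3. ¬(¬q ∧ ¬p), u   [¬→-rule on 1]
4. p, u   [¬∧-rule on 3 (branches; this branch)]
5. □(¬q ∧ ¬p), v   [◇-rule on 2: fresh world v, uRv]
6. ¬q ∧ ¬p, u   [□-rule on 5 via vRu]
7. ¬q, u   [∧-rule on 6]
8. ¬p, u   [∧-rule on 6]
Accessibility: uRu, uRv, vRu, vRv
Branch closes: p and ¬p both at u.
Every branch closes (one shown): valid in S5.

S5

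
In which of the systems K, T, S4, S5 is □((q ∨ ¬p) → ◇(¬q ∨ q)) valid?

T-tableau for the negation ¬□((q ∨ ¬p) → ◇(¬q ∨ q)):
1. ¬□((q ∨ ¬p) → ◇(¬q ∨ q)), w0
2. ¬((q ∨ ¬p) → ◇(¬q ∨ q)), w1   [¬□-rule on 1: fresh world w1, w0Rw1]
3. q ∨ ¬p, w1   [¬→-rule on 2]
4. ¬◇(¬q ∨ q), w1   [¬→-rule on 2]
5. ¬(¬q ∨ q), w1   [¬◇-rule on 4 via w1Rw1]
6. q, w1   [¬∨-rule on 5]
7. ¬q, w1   [¬∨-rule on 5]
Accessibility: w0Rw0, w0Rw1, w1Rw1
Branch closes: q and ¬q both at w1.
Every branch closes (one shown): valid in T, hence also in S4, S5 (every theorem of T is a theorem of S4 and S5).
K-tableau for the negation ¬□((q ∨ ¬p) → ◇(¬q ∨ q)):
1. ¬□((q ∨ ¬p) → ◇(¬q ∨ q)), w0
2. ¬((q ∨ ¬p) → ◇(¬q ∨ q)), w1   [¬□-rule on 1: fresh world w1, w0Rw1]
3. q ∨ ¬p, w1   [¬→-rule on 2]
4. ¬◇(¬q ∨ q), w1   [¬→-rule on 2]
5. ¬p, w1   [∨-rule on 3 (branches; this branch)]
Accessibility: w0Rw1
Complete open branch: countermodel on a K-frame, so not valid in K.

T, S4, S5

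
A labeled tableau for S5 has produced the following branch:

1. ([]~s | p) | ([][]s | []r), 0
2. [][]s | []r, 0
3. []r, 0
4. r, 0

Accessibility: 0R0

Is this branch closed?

No world carries both an atom and its negation.

Open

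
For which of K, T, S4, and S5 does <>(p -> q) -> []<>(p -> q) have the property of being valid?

S5

S4-tableau for the negation ~(<>(p -> q) -> []<>(p -> q)):
1. ~(<>(p -> q) -> []<>(p -> q)), 0
2. <>(p -> q), 0   [~->-rule on 1]
3. ~[]<>(p -> q), 0   [~->-rule on 1]
4. p -> q, 1   [<>-rule on 2: fresh world 1, 0R1]
5. q, 1   [->-rule on 4 (branches; this branch)]
6. ~<>(p -> q), 2   [~[]-rule on 3: fresh world 2, 0R2]
7. ~(p -> q), 2   [~<>-rule on 6 via 2R2]
8. p, 2   [~->-rule on 7]
9. ~q, 2   [~->-rule on 7]
Accessibility: 0R0, 0R1, 0R2, 1R1, 2R2
Complete open branch: countermodel on an S4-frame, so not valid in S4, nor in K, T (the same frame is also a K-frame and a T-frame).
S5-tableau for the negation ~(<>(p -> q) -> []<>(p -> q)):
1. ~(<>(p -> q) -> []<>(p -> q)), 0
2. <>(p -> q), 0   [~->-rule on 1]
3. ~[]<>(p -> q), 0   [~->-rule on 1]
4. p -> q, 1   [<>-rule on 2: fresh world 1, 0R1]
5. q, 1   [->-rule on 4 (branches; this branch)]
6. ~<>(p -> q), 2   [~[]-rule on 3: fresh world 2, 0R2]
7. ~(p -> q), 0   [~<>-rule on 6 via 2R0]
8. p, 0   [~->-rule on 7]
9. ~q, 0   [~->-rule on 7]
10. ~(p -> q), 1   [~<>-rule on 6 via 2R1]
11. p, 1   [~->-rule on 10]
12. ~q, 1   [~->-rule on 10]
Accessibility: 0R0, 0R1, 0R2, 1R0, 1R1, 1R2, 2R0, 2R1, 2R2
Branch closes: q and ~q both at 1.
Every branch closes (one shown): valid in S5.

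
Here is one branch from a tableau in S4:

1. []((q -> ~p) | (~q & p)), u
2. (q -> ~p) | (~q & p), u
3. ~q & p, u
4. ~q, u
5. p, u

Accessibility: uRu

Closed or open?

No atom appears with both signs at the same world.

Open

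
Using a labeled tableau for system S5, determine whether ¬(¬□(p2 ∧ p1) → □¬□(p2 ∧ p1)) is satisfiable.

1. ¬(¬□(p2 ∧ p1) → □¬□(p2 ∧ p1)), 0
2. ¬□(p2 ∧ p1), 0   [¬→-rule on 1]
3. ¬□¬□(p2 ∧ p1), 0   [¬→-rule on 1]
4. ¬(p2 ∧ p1), 1   [¬□-rule on 2: fresh world 1, 0R1]
5. ¬p1, 1   [¬∧-rule on 4 (branches; this branch)]
6. □(p2 ∧ p1), 2   [¬□-rule on 3: fresh world 2, 0R2]
7. p2 ∧ p1, 0   [□-rule on 6 via 2R0]
8. p2, 0   [∧-rule on 7]
9. p1, 0   [∧-rule on 7]
10. p2 ∧ p1, 1   [□-rule on 6 via 2R1]
11. p2, 1   [∧-rule on 10]
12. p1, 1   [∧-rule on 10]
Accessibility: 0R0, 0R1, 0R2, 1R0, 1R1, 1R2, 2R0, 2R1, 2R2
Branch closes: p1 and ¬p1 both at 1.
All branches of the tableau close; one closing branch shown above.

No, unsatisfiable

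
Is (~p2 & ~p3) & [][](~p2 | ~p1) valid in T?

Not valid

Tableau for the negation ~((~p2 & ~p3) & [][](~p2 | ~p1)):
1. ~((~p2 & ~p3) & [][](~p2 | ~p1)), u
2. ~[][](~p2 | ~p1), u
3. ~[](~p2 | ~p1), v
4. ~(~p2 | ~p1), w
5. p2, w
6. p1, w
Accessibility: uRu, uRv, vRv, vRw, wRw
The negation has an open branch (countermodel exists).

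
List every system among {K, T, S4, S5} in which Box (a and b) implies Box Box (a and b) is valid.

S4-tableau for the negation not (Box (a and b) implies Box Box (a and b)):
1. not (Box (a and b) implies Box Box (a and b)), w0
2. Box (a and b), w0
3. not Box Box (a and b), w0
4. a and b, w0
5. a, w0
6. b, w0
7. not Box (a and b), w1
8. a and b, w1
9. a, w1
10. b, w1
11. not (a and b), w2
12. a and b, w2
13. a, w2
14. b, w2
15. not b, w2
Accessibility: w0Rw0, w0Rw1, w0Rw2, w1Rw1, w1Rw2, w2Rw2
Branch closes: b and not b both at w2.
Every branch closes (one shown): valid in S4, hence also in S5 (every theorem of S4 is a theorem of S5).
T-tableau for the negation not (Box (a and b) implies Box Box (a and b)):
1. not (Box (a and b) implies Box Box (a and b)), w0
2. Box (a and b), w0
3. not Box Box (a and b), w0
4. a and b, w0
5. a, w0
6. b, w0
7. not Box (a and b), w1
8. a and b, w1
9. a, w1
10. b, w1
11. not (a and b), w2
12. not b, w2
Accessibility: w0Rw0, w0Rw1, w1Rw1, w1Rw2, w2Rw2
Complete open branch: countermodel on a T-frame, so not valid in T, nor in K (the same frame is also a K-frame).

S4, S5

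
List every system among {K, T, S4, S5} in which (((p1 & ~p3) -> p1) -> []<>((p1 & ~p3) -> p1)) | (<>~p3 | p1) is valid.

T, S4, S5

T-tableau for the negation ~((((p1 & ~p3) -> p1) -> []<>((p1 & ~p3) -> p1)) | (<>~p3 | p1)):
1. ~((((p1 & ~p3) -> p1) -> []<>((p1 & ~p3) -> p1)) | (<>~p3 | p1)), w0
2. ~(((p1 & ~p3) -> p1) -> []<>((p1 & ~p3) -> p1)), w0   [~|-rule on 1]
3. ~(<>~p3 | p1), w0   [~|-rule on 1]
4. (p1 & ~p3) -> p1, w0   [~->-rule on 2]
5. ~[]<>((p1 & ~p3) -> p1), w0   [~->-rule on 2]
6. ~<>~p3, w0   [~|-rule on 3]
7. ~p1, w0   [~|-rule on 3]
8. p3, w0   [~<>-rule on 6 via w0Rw0]
9. ~(p1 & ~p3), w0   [->-rule on 4 (branches; this branch)]
10. ~<>((p1 & ~p3) -> p1), w1   [~[]-rule on 5: fresh world w1, w0Rw1]
11. p3, w1   [~<>-rule on 6 via w0Rw1]
12. ~((p1 & ~p3) -> p1), w1   [~<>-rule on 10 via w1Rw1]
13. p1 & ~p3, w1   [~->-rule on 12]
14. ~p1, w1   [~->-rule on 12]
15. p1, w1   [&-rule on 13]
16. ~p3, w1   [&-rule on 13]
Accessibility: w0Rw0, w0Rw1, w1Rw1
Branch closes: p1 and ~p1 both at w1.
Every branch closes (one shown): valid in T, hence also in S4, S5 (every theorem of T is a theorem of S4 and S5).
K-tableau for the negation ~((((p1 & ~p3) -> p1) -> []<>((p1 & ~p3) -> p1)) | (<>~p3 | p1)):
1. ~((((p1 & ~p3) -> p1) -> []<>((p1 & ~p3) -> p1)) | (<>~p3 | p1)), w0
2. ~(((p1 & ~p3) -> p1) -> []<>((p1 & ~p3) -> p1)), w0   [~|-rule on 1]
3. ~(<>~p3 | p1), w0   [~|-rule on 1]
4. (p1 & ~p3) -> p1, w0   [~->-rule on 2]
5. ~[]<>((p1 & ~p3) -> p1), w0   [~->-rule on 2]
6. ~<>~p3, w0   [~|-rule on 3]
7. ~p1, w0   [~|-rule on 3]
8. ~(p1 & ~p3), w0   [->-rule on 4 (branches; this branch)]
9. p3, w0   [~&-rule on 8 (branches; this branch)]
10. ~<>((p1 & ~p3) -> p1), w1   [~[]-rule on 5: fresh world w1, w0Rw1]
11. p3, w1   [~<>-rule on 6 via w0Rw1]
Accessibility: w0Rw1
Complete open branch: countermodel on a K-frame, so not valid in K.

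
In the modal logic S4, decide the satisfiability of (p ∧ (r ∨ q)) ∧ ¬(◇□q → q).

1. (p ∧ (r ∨ q)) ∧ ¬(◇□q → q), w0
2. p ∧ (r ∨ q), w0
3. ¬(◇□q → q), w0
4. p, w0
5. r ∨ q, w0
6. ◇□q, w0
7. ¬q, w0
8. r, w0
9. □q, w1
10. q, w1
Accessibility: w0Rw0, w0Rw1, w1Rw1

Satisfiable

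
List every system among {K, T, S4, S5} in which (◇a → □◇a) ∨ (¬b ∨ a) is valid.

S5

S4-tableau for the negation ¬((◇a → □◇a) ∨ (¬b ∨ a)):
1. ¬((◇a → □◇a) ∨ (¬b ∨ a)), u
2. ¬(◇a → □◇a), u   [¬∨-rule on 1]
3. ¬(¬b ∨ a), u   [¬∨-rule on 1]
4. ◇a, u   [¬→-rule on 2]
5. ¬□◇a, u   [¬→-rule on 2]
6. b, u   [¬∨-rule on 3]
7. ¬a, u   [¬∨-rule on 3]
8. a, v   [◇-rule on 4: fresh world v, uRv]
9. ¬◇a, w   [¬□-rule on 5: fresh world w, uRw]
10. ¬a, w   [¬◇-rule on 9 via wRw]
Accessibility: uRu, uRv, uRw, vRv, wRw
Complete open branch: countermodel on an S4-frame, so not valid in S4, nor in K, T (the same frame is also a K-frame and a T-frame).
S5-tableau for the negation ¬((◇a → □◇a) ∨ (¬b ∨ a)):
1. ¬((◇a → □◇a) ∨ (¬b ∨ a)), u
2. ¬(◇a → □◇a), u   [¬∨-rule on 1]
3. ¬(¬b ∨ a), u   [¬∨-rule on 1]
4. ◇a, u   [¬→-rule on 2]
5. ¬□◇a, u   [¬→-rule on 2]
6. b, u   [¬∨-rule on 3]
7. ¬a, u   [¬∨-rule on 3]
8. a, v   [◇-rule on 4: fresh world v, uRv]
9. ¬◇a, w   [¬□-rule on 5: fresh world w, uRw]
10. ¬a, v   [¬◇-rule on 9 via wRv]
Accessibility: uRu, uRv, uRw, vRu, vRv, vRw, wRu, wRv, wRw
Branch closes: a and ¬a both at v.
Every branch closes (one shown): valid in S5.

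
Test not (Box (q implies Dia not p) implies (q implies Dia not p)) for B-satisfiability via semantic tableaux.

1. not (Box (q implies Dia not p) implies (q implies Dia not p)), w0
2. Box (q implies Dia not p), w0
3. not (q implies Dia not p), w0
4. q, w0
5. not Dia not p, w0
6. q implies Dia not p, w0
7. p, w0
8. Dia not p, w0
9. not p, w1
10. q implies Dia not p, w1
11. p, w1
Accessibility: w0Rw0, w0Rw1, w1Rw0, w1Rw1
Branch closes: p and not p both at w1.
(One branch shown.) All branches close.

Unsatisfiable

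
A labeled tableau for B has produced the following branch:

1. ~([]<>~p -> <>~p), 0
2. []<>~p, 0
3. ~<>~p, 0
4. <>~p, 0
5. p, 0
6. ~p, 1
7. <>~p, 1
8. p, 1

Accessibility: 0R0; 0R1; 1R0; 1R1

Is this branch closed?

Both p and ~p appear at 1.

Yes, closed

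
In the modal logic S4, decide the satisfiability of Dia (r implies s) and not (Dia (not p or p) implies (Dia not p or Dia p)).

No, unsatisfiable

1. Dia (r implies s) and not (Dia (not p or p) implies (Dia not p or Dia p)), w0
2. Dia (r implies s), w0
3. not (Dia (not p or p) implies (Dia not p or Dia p)), w0
4. Dia (not p or p), w0
5. not (Dia not p or Dia p), w0
6. not Dia not p, w0
7. not Dia p, w0
8. p, w0
9. not p, w0
Accessibility: w0Rw0
Branch closes: p and not p both at w0.
Every branch closes; the branch above is one of them.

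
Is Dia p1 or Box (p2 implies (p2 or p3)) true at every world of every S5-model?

Valid in S5

Tableau for the negation not (Dia p1 or Box (p2 implies (p2 or p3))):
1. not (Dia p1 or Box (p2 implies (p2 or p3))), 0
2. not Dia p1, 0   [neg-or-rule on 1]
3. not Box (p2 implies (p2 or p3)), 0   [neg-or-rule on 1]
4. not p1, 0   [neg-Dia-rule on 2 via 0R0]
5. not (p2 implies (p2 or p3)), 1   [neg-Box-rule on 3: fresh world 1, 0R1]
6. p2, 1   [neg-implies-rule on 5]
7. not (p2 or p3), 1   [neg-implies-rule on 5]
8. not p2, 1   [neg-or-rule on 7]
9. not p3, 1   [neg-or-rule on 7]
Accessibility: 0R0, 0R1, 1R0, 1R1
Branch closes: p2 and not p2 both at 1.
Every branch of the negation's tableau closes; the branch above is one of them.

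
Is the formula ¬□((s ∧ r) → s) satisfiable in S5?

Unsatisfiable

1. ¬□((s ∧ r) → s), 0
2. ¬((s ∧ r) → s), 1
3. s ∧ r, 1
4. ¬s, 1
5. s, 1
6. r, 1
Accessibility: 0R0, 0R1, 1R0, 1R1
Branch closes: s and ¬s both at 1.
Every branch closes; the branch above is one of them.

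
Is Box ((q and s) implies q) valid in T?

Tableau for the negation not Box ((q and s) implies q):
1. not Box ((q and s) implies q), w0
2. not ((q and s) implies q), w1   [neg-Box-rule on 1: fresh world w1, w0Rw1]
3. q and s, w1   [neg-implies-rule on 2]
4. not q, w1   [neg-implies-rule on 2]
5. q, w1   [and-rule on 3]
6. s, w1   [and-rule on 3]
Accessibility: w0Rw0, w0Rw1, w1Rw1
Branch closes: q and not q both at w1.
All branches of the negation close; one closing branch shown above.

Yes, valid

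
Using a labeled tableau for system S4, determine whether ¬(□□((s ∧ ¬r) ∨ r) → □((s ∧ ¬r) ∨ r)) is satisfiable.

1. ¬(□□((s ∧ ¬r) ∨ r) → □((s ∧ ¬r) ∨ r)), u
2. □□((s ∧ ¬r) ∨ r), u
3. ¬□((s ∧ ¬r) ∨ r), u
4. □((s ∧ ¬r) ∨ r), u
5. (s ∧ ¬r) ∨ r, u
6. s ∧ ¬r, u
7. s, u
8. ¬r, u
9. ¬((s ∧ ¬r) ∨ r), v
10. ¬(s ∧ ¬r), v
11. ¬r, v
12. □((s ∧ ¬r) ∨ r), v
13. (s ∧ ¬r) ∨ r, v
14. ¬s, v
15. s ∧ ¬r, v
16. s, v
Accessibility: uRu, uRv, vRv
Branch closes: s and ¬s both at v.
Every branch closes; the branch above is one of them.

Unsatisfiable (every branch closes)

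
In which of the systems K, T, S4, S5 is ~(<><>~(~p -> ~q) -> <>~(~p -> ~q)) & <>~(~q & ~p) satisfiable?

K, T

S4-tableau for the formula:
1. ~(<><>~(~p -> ~q) -> <>~(~p -> ~q)) & <>~(~q & ~p), u
2. ~(<><>~(~p -> ~q) -> <>~(~p -> ~q)), u   [&-rule on 1]
3. <>~(~q & ~p), u   [&-rule on 1]
4. <><>~(~p -> ~q), u   [~->-rule on 2]
5. ~<>~(~p -> ~q), u   [~->-rule on 2]
6. ~p -> ~q, u   [~<>-rule on 5 via uRu]
7. ~q, u   [->-rule on 6 (branches; this branch)]
8. ~(~q & ~p), v   [<>-rule on 3: fresh world v, uRv]
9. ~p -> ~q, v   [~<>-rule on 5 via uRv]
10. p, v   [~&-rule on 8 (branches; this branch)]
11. ~q, v   [->-rule on 9 (branches; this branch)]
12. <>~(~p -> ~q), w   [<>-rule on 4: fresh world w, uRw]
13. ~p -> ~q, w   [~<>-rule on 5 via uRw]
14. ~q, w   [->-rule on 13 (branches; this branch)]
15. ~(~p -> ~q), x   [<>-rule on 12: fresh world x, wRx]
16. ~p, x   [~->-rule on 15]
17. q, x   [~->-rule on 15]
18. ~p -> ~q, x   [~<>-rule on 5 via uRx]
19. ~q, x   [->-rule on 18 (branches; this branch)]
Accessibility: uRu, uRv, uRw, uRx, vRv, wRw, wRx, xRx
Branch closes: q and ~q both at x.
Every branch closes (one shown): unsatisfiable in S4, hence also in S5 (every S5-frame is an S4-frame).
T-tableau for the formula:
1. ~(<><>~(~p -> ~q) -> <>~(~p -> ~q)) & <>~(~q & ~p), u
2. ~(<><>~(~p -> ~q) -> <>~(~p -> ~q)), u   [&-rule on 1]
3. <>~(~q & ~p), u   [&-rule on 1]
4. <><>~(~p -> ~q), u   [~->-rule on 2]
5. ~<>~(~p -> ~q), u   [~->-rule on 2]
6. ~p -> ~q, u   [~<>-rule on 5 via uRu]
7. ~q, u   [->-rule on 6 (branches; this branch)]
8. ~(~q & ~p), v   [<>-rule on 3: fresh world v, uRv]
9. ~p -> ~q, v   [~<>-rule on 5 via uRv]
10. p, v   [~&-rule on 8 (branches; this branch)]
11. ~q, v   [->-rule on 9 (branches; this branch)]
12. <>~(~p -> ~q), w   [<>-rule on 4: fresh world w, uRw]
13. ~p -> ~q, w   [~<>-rule on 5 via uRw]
14. ~q, w   [->-rule on 13 (branches; this branch)]
15. ~(~p -> ~q), x   [<>-rule on 12: fresh world x, wRx]
16. ~p, x   [~->-rule on 15]
17. q, x   [~->-rule on 15]
Accessibility: uRu, uRv, uRw, vRv, wRw, wRx, xRx
Complete open branch: satisfiable in T, hence also in K (this T-model is also a K-model).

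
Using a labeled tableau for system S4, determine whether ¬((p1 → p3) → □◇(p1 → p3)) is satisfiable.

1. ¬((p1 → p3) → □◇(p1 → p3)), w0
2. p1 → p3, w0
3. ¬□◇(p1 → p3), w0
4. p3, w0
5. ¬◇(p1 → p3), w1
6. ¬(p1 → p3), w1
7. p1, w1
8. ¬p3, w1
Accessibility: w0Rw0, w0Rw1, w1Rw1

Satisfiable (open branch found)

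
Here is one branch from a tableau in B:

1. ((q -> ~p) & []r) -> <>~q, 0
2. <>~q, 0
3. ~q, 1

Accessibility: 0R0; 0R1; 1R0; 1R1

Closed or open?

No, open

There is no literal clash: for every atom and world, at most one sign appears.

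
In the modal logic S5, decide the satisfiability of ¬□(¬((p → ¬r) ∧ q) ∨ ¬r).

Satisfiable

1. ¬□(¬((p → ¬r) ∧ q) ∨ ¬r), w0
2. ¬(¬((p → ¬r) ∧ q) ∨ ¬r), w1
3. (p → ¬r) ∧ q, w1
4. r, w1
5. p → ¬r, w1
6. q, w1
7. ¬p, w1
Accessibility: w0Rw0, w0Rw1, w1Rw0, w1Rw1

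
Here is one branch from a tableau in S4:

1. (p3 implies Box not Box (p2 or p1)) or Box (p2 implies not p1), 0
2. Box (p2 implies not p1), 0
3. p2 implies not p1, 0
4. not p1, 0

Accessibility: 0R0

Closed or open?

No atom appears with both signs at the same world.

Not closed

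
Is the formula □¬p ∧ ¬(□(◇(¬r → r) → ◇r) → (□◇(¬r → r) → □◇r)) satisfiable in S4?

No, unsatisfiable

1. □¬p ∧ ¬(□(◇(¬r → r) → ◇r) → (□◇(¬r → r) → □◇r)), w0
2. □¬p, w0   [∧-rule on 1]
3. ¬(□(◇(¬r → r) → ◇r) → (□◇(¬r → r) → □◇r)), w0   [∧-rule on 1]
4. □(◇(¬r → r) → ◇r), w0   [¬→-rule on 3]
5. ¬(□◇(¬r → r) → □◇r), w0   [¬→-rule on 3]
6. □◇(¬r → r), w0   [¬→-rule on 5]
7. ¬□◇r, w0   [¬→-rule on 5]
8. ¬p, w0   [□-rule on 2 via w0Rw0]
9. ◇(¬r → r) → ◇r, w0   [□-rule on 4 via w0Rw0]
10. ◇(¬r → r), w0   [□-rule on 6 via w0Rw0]
11. ◇r, w0   [→-rule on 9 (branches; this branch)]
12. ¬◇r, w1   [¬□-rule on 7: fresh world w1, w0Rw1]
13. ¬p, w1   [□-rule on 2 via w0Rw1]
14. ◇(¬r → r) → ◇r, w1   [□-rule on 4 via w0Rw1]
15. ◇(¬r → r), w1   [□-rule on 6 via w0Rw1]
16. ¬r, w1   [¬◇-rule on 12 via w1Rw1]
17. ¬◇(¬r → r), w1   [→-rule on 14 (branches; this branch)]
18. ¬(¬r → r), w1   [¬◇-rule on 17 via w1Rw1]
19. ¬r → r, w2   [◇-rule on 10: fresh world w2, w0Rw2]
20. ¬p, w2   [□-rule on 2 via w0Rw2]
21. ◇(¬r → r) → ◇r, w2   [□-rule on 4 via w0Rw2]
22. ◇(¬r → r), w2   [□-rule on 6 via w0Rw2]
23. r, w2   [→-rule on 19 (branches; this branch)]
24. ◇r, w2   [→-rule on 21 (branches; this branch)]
25. r, w3   [◇-rule on 11: fresh world w3, w0Rw3]
26. ¬p, w3   [□-rule on 2 via w0Rw3]
27. ◇(¬r → r) → ◇r, w3   [□-rule on 4 via w0Rw3]
28. ◇(¬r → r), w3   [□-rule on 6 via w0Rw3]
29. ◇r, w3   [→-rule on 27 (branches; this branch)]
30. ¬r → r, w4   [◇-rule on 15: fresh world w4, w1Rw4]
31. ¬p, w4   [□-rule on 2 via w0Rw4]
32. ◇(¬r → r) → ◇r, w4   [□-rule on 4 via w0Rw4]
33. ◇(¬r → r), w4   [□-rule on 6 via w0Rw4]
34. ¬r, w4   [¬◇-rule on 12 via w1Rw4]
35. ¬(¬r → r), w4   [¬◇-rule on 17 via w1Rw4]
36. r, w4   [→-rule on 30 (branches; this branch)]
Accessibility: w0Rw0, w0Rw1, w0Rw2, w0Rw3, w0Rw4, w1Rw1, w1Rw4, w2Rw2, w3Rw3, w4Rw4
Branch closes: r and ¬r both at w4.
All branches of the tableau close; one closing branch shown above.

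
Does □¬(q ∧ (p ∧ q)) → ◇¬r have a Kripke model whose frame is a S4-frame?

Satisfiable

1. □¬(q ∧ (p ∧ q)) → ◇¬r, 0
2. ◇¬r, 0   [→-rule on 1 (branches; this branch)]
3. ¬r, 1   [◇-rule on 2: fresh world 1, 0R1]
Accessibility: 0R0, 0R1, 1R1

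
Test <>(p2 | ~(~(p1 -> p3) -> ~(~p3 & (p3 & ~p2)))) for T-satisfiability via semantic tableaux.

1. <>(p2 | ~(~(p1 -> p3) -> ~(~p3 & (p3 & ~p2)))), 0
2. p2 | ~(~(p1 -> p3) -> ~(~p3 & (p3 & ~p2))), 1   [<>-rule on 1: fresh world 1, 0R1]
3. p2, 1   [|-rule on 2 (branches; this branch)]
Accessibility: 0R0, 0R1, 1R1

Yes, satisfiable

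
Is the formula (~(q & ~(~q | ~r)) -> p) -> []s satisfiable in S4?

1. (~(q & ~(~q | ~r)) -> p) -> []s, 0
2. []s, 0
3. s, 0
Accessibility: 0R0

Satisfiable (open branch found)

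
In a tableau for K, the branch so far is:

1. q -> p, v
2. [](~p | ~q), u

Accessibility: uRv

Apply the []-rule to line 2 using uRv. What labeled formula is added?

~p | ~q, v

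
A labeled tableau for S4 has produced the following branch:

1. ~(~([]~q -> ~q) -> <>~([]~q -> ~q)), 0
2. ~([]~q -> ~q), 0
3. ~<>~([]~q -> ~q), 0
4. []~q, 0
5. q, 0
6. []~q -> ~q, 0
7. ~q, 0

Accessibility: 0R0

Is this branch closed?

Both q and ~q appear at 0.

Yes, closed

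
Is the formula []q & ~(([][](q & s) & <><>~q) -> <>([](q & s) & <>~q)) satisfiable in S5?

1. []q & ~(([][](q & s) & <><>~q) -> <>([](q & s) & <>~q)), u
2. []q, u
3. ~(([][](q & s) & <><>~q) -> <>([](q & s) & <>~q)), u
4. [][](q & s) & <><>~q, u
5. ~<>([](q & s) & <>~q), u
6. [][](q & s), u
7. <><>~q, u
8. q, u
9. ~([](q & s) & <>~q), u
10. [](q & s), u
11. q & s, u
12. s, u
13. ~[](q & s), u
14. <>~q, v
15. q, v
16. ~([](q & s) & <>~q), v
17. [](q & s), v
18. q & s, v
19. s, v
20. ~<>~q, v
21. ~(q & s), w
22. q, w
23. ~([](q & s) & <>~q), w
24. [](q & s), w
25. q & s, w
26. s, w
27. ~s, w
Accessibility: uRu, uRv, uRw, vRu, vRv, vRw, wRu, wRv, wRw
Branch closes: s and ~s both at w.
(One branch shown.) All branches close.

No, unsatisfiable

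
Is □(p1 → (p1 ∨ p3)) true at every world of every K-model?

Valid in K

Tableau for the negation ¬□(p1 → (p1 ∨ p3)):
1. ¬□(p1 → (p1 ∨ p3)), 0
2. ¬(p1 → (p1 ∨ p3)), 1   [¬□-rule on 1: fresh world 1, 0R1]
3. p1, 1   [¬→-rule on 2]
4. ¬(p1 ∨ p3), 1   [¬→-rule on 2]
5. ¬p1, 1   [¬∨-rule on 4]
6. ¬p3, 1   [¬∨-rule on 4]
Accessibility: 0R1
Branch closes: p1 and ¬p1 both at 1.
Every branch of the negation's tableau closes; the branch above is one of them.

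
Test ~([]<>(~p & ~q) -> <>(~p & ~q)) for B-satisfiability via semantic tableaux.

Unsatisfiable

1. ~([]<>(~p & ~q) -> <>(~p & ~q)), u
2. []<>(~p & ~q), u   [~->-rule on 1]
3. ~<>(~p & ~q), u   [~->-rule on 1]
4. <>(~p & ~q), u   [[]-rule on 2 via uRu]
5. ~(~p & ~q), u   [~<>-rule on 3 via uRu]
6. q, u   [~&-rule on 5 (branches; this branch)]
7. ~p & ~q, v   [<>-rule on 4: fresh world v, uRv]
8. ~p, v   [&-rule on 7]
9. ~q, v   [&-rule on 7]
10. <>(~p & ~q), v   [[]-rule on 2 via uRv]
11. ~(~p & ~q), v   [~<>-rule on 3 via uRv]
12. q, v   [~&-rule on 11 (branches; this branch)]
Accessibility: uRu, uRv, vRu, vRv
Branch closes: q and ~q both at v.
(One branch shown.) All branches close.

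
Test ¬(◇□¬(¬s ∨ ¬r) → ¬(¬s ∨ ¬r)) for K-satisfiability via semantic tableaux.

Satisfiable (open branch found)

1. ¬(◇□¬(¬s ∨ ¬r) → ¬(¬s ∨ ¬r)), 0
2. ◇□¬(¬s ∨ ¬r), 0
3. ¬s ∨ ¬r, 0
4. ¬r, 0
5. □¬(¬s ∨ ¬r), 1
Accessibility: 0R1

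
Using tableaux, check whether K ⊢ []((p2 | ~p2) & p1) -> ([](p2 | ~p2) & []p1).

Yes, valid

Tableau for the negation ~([]((p2 | ~p2) & p1) -> ([](p2 | ~p2) & []p1)):
1. ~([]((p2 | ~p2) & p1) -> ([](p2 | ~p2) & []p1)), 0
2. []((p2 | ~p2) & p1), 0
3. ~([](p2 | ~p2) & []p1), 0
4. ~[]p1, 0
5. ~p1, 1
6. (p2 | ~p2) & p1, 1
7. p2 | ~p2, 1
8. p1, 1
Accessibility: 0R1
Branch closes: p1 and ~p1 both at 1.
Every branch of the negation's tableau closes; the branch above is one of them.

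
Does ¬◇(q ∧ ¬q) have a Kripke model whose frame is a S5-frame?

1. ¬◇(q ∧ ¬q), u
2. ¬(q ∧ ¬q), u   [¬◇-rule on 1 via uRu]
3. q, u   [¬∧-rule on 2 (branches; this branch)]
Accessibility: uRu

Satisfiable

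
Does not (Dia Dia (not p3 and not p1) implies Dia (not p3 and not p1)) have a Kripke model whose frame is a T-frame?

Satisfiable (open branch found)

1. not (Dia Dia (not p3 and not p1) implies Dia (not p3 and not p1)), 0
2. Dia Dia (not p3 and not p1), 0   [neg-implies-rule on 1]
3. not Dia (not p3 and not p1), 0   [neg-implies-rule on 1]
4. not (not p3 and not p1), 0   [neg-Dia-rule on 3 via 0R0]
5. p1, 0   [neg-and-rule on 4 (branches; this branch)]
6. Dia (not p3 and not p1), 1   [Dia-rule on 2: fresh world 1, 0R1]
7. not (not p3 and not p1), 1   [neg-Dia-rule on 3 via 0R1]
8. p1, 1   [neg-and-rule on 7 (branches; this branch)]
9. not p3 and not p1, 2   [Dia-rule on 6: fresh world 2, 1R2]
10. not p3, 2   [and-rule on 9]
11. not p1, 2   [and-rule on 9]
Accessibility: 0R0, 0R1, 1R1, 1R2, 2R2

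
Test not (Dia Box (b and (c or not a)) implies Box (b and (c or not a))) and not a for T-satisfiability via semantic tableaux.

1. not (Dia Box (b and (c or not a)) implies Box (b and (c or not a))) and not a, u
2. not (Dia Box (b and (c or not a)) implies Box (b and (c or not a))), u
3. not a, u
4. Dia Box (b and (c or not a)), u
5. not Box (b and (c or not a)), u
6. Box (b and (c or not a)), v
7. b and (c or not a), v
8. b, v
9. c or not a, v
10. not a, v
11. not (b and (c or not a)), w
12. not (c or not a), w
13. not c, w
14. a, w
Accessibility: uRu, uRv, uRw, vRv, wRw

Yes, satisfiable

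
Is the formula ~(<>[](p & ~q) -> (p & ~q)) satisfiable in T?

Satisfiable (open branch found)

1. ~(<>[](p & ~q) -> (p & ~q)), 0
2. <>[](p & ~q), 0
3. ~(p & ~q), 0
4. q, 0
5. [](p & ~q), 1
6. p & ~q, 1
7. p, 1
8. ~q, 1
Accessibility: 0R0, 0R1, 1R1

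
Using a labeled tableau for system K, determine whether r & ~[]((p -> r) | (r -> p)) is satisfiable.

Unsatisfiable (every branch closes)

1. r & ~[]((p -> r) | (r -> p)), u
2. r, u
3. ~[]((p -> r) | (r -> p)), u
4. ~((p -> r) | (r -> p)), v
5. ~(p -> r), v
6. ~(r -> p), v
7. p, v
8. ~r, v
9. r, v
10. ~p, v
Accessibility: uRv
Branch closes: r and ~r both at v.
All branches of the tableau close; one closing branch shown above.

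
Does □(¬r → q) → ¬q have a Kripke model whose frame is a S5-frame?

Yes, satisfiable

1. □(¬r → q) → ¬q, w0
2. ¬q, w0
Accessibility: w0Rw0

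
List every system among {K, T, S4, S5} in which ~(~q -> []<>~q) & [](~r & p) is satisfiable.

S5-tableau for the formula:
1. ~(~q -> []<>~q) & [](~r & p), 0
2. ~(~q -> []<>~q), 0
3. [](~r & p), 0
4. ~q, 0
5. ~[]<>~q, 0
6. ~r & p, 0
7. ~r, 0
8. p, 0
9. ~<>~q, 1
10. ~r & p, 1
11. ~r, 1
12. p, 1
13. q, 0
Accessibility: 0R0, 0R1, 1R0, 1R1
Branch closes: q and ~q both at 0.
Every branch closes (one shown): unsatisfiable in S5.
S4-tableau for the formula:
1. ~(~q -> []<>~q) & [](~r & p), 0
2. ~(~q -> []<>~q), 0
3. [](~r & p), 0
4. ~q, 0
5. ~[]<>~q, 0
6. ~r & p, 0
7. ~r, 0
8. p, 0
9. ~<>~q, 1
10. ~r & p, 1
11. ~r, 1
12. p, 1
13. q, 1
Accessibility: 0R0, 0R1, 1R1
Complete open branch: satisfiable in S4, hence also in K, T (this S4-model is also a K-model and a T-model).

K, T, S4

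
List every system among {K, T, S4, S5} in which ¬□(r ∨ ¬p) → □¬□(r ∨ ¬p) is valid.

S5-tableau for the negation ¬(¬□(r ∨ ¬p) → □¬□(r ∨ ¬p)):
1. ¬(¬□(r ∨ ¬p) → □¬□(r ∨ ¬p)), 0
2. ¬□(r ∨ ¬p), 0
3. ¬□¬□(r ∨ ¬p), 0
4. ¬(r ∨ ¬p), 1
5. ¬r, 1
6. p, 1
7. □(r ∨ ¬p), 2
8. r ∨ ¬p, 0
9. r ∨ ¬p, 1
10. r ∨ ¬p, 2
11. ¬p, 0
12. ¬p, 1
Accessibility: 0R0, 0R1, 0R2, 1R0, 1R1, 1R2, 2R0, 2R1, 2R2
Branch closes: p and ¬p both at 1.
Every branch closes (one shown): valid in S5.
S4-tableau for the negation ¬(¬□(r ∨ ¬p) → □¬□(r ∨ ¬p)):
1. ¬(¬□(r ∨ ¬p) → □¬□(r ∨ ¬p)), 0
2. ¬□(r ∨ ¬p), 0
3. ¬□¬□(r ∨ ¬p), 0
4. ¬(r ∨ ¬p), 1
5. ¬r, 1
6. p, 1
7. □(r ∨ ¬p), 2
8. r ∨ ¬p, 2
9. ¬p, 2
Accessibility: 0R0, 0R1, 0R2, 1R1, 2R2
Complete open branch: countermodel on an S4-frame, so not valid in S4, nor in K, T (the same frame is also a K-frame and a T-frame).

S5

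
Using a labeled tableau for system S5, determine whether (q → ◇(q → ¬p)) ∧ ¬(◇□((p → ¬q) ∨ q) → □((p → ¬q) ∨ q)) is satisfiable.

1. (q → ◇(q → ¬p)) ∧ ¬(◇□((p → ¬q) ∨ q) → □((p → ¬q) ∨ q)), 0
2. q → ◇(q → ¬p), 0   [∧-rule on 1]
3. ¬(◇□((p → ¬q) ∨ q) → □((p → ¬q) ∨ q)), 0   [∧-rule on 1]
4. ◇□((p → ¬q) ∨ q), 0   [¬→-rule on 3]
5. ¬□((p → ¬q) ∨ q), 0   [¬→-rule on 3]
6. ◇(q → ¬p), 0   [→-rule on 2 (branches; this branch)]
7. □((p → ¬q) ∨ q), 1   [◇-rule on 4: fresh world 1, 0R1]
8. (p → ¬q) ∨ q, 0   [□-rule on 7 via 1R0]
9. (p → ¬q) ∨ q, 1   [□-rule on 7 via 1R1]
10. p → ¬q, 0   [∨-rule on 8 (branches; this branch)]
11. p → ¬q, 1   [∨-rule on 9 (branches; this branch)]
12. ¬q, 0   [→-rule on 10 (branches; this branch)]
13. ¬q, 1   [→-rule on 11 (branches; this branch)]
14. ¬((p → ¬q) ∨ q), 2   [¬□-rule on 5: fresh world 2, 0R2]
15. ¬(p → ¬q), 2   [¬∨-rule on 14]
16. ¬q, 2   [¬∨-rule on 14]
17. p, 2   [¬→-rule on 15]
18. q, 2   [¬→-rule on 15]
Accessibility: 0R0, 0R1, 0R2, 1R0, 1R1, 1R2, 2R0, 2R1, 2R2
Branch closes: q and ¬q both at 2.
Every branch closes; the branch above is one of them.

Unsatisfiable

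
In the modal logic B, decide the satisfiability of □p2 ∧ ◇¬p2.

1. □p2 ∧ ◇¬p2, 0
2. □p2, 0   [∧-rule on 1]
3. ◇¬p2, 0   [∧-rule on 1]
4. p2, 0   [□-rule on 2 via 0R0]
5. ¬p2, 1   [◇-rule on 3: fresh world 1, 0R1]
6. p2, 1   [□-rule on 2 via 0R1]
Accessibility: 0R0, 0R1, 1R0, 1R1
Branch closes: p2 and ¬p2 both at 1.
Every branch closes; the branch above is one of them.

No, unsatisfiable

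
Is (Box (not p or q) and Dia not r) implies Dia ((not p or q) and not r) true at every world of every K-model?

Tableau for the negation not ((Box (not p or q) and Dia not r) implies Dia ((not p or q) and not r)):
1. not ((Box (not p or q) and Dia not r) implies Dia ((not p or q) and not r)), u
2. Box (not p or q) and Dia not r, u   [neg-implies-rule on 1]
3. not Dia ((not p or q) and not r), u   [neg-implies-rule on 1]
4. Box (not p or q), u   [and-rule on 2]
5. Dia not r, u   [and-rule on 2]
6. not r, v   [Dia-rule on 5: fresh world v, uRv]
7. not ((not p or q) and not r), v   [neg-Dia-rule on 3 via uRv]
8. not p or q, v   [Box-rule on 4 via uRv]
9. not (not p or q), v   [neg-and-rule on 7 (branches; this branch)]
10. p, v   [neg-or-rule on 9]
11. not q, v   [neg-or-rule on 9]
12. q, v   [or-rule on 8 (branches; this branch)]
Accessibility: uRv
Branch closes: q and not q both at v.
Every branch of the negation's tableau closes; the branch above is one of them.

Valid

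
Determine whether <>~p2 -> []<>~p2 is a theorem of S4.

Tableau for the negation ~(<>~p2 -> []<>~p2):
1. ~(<>~p2 -> []<>~p2), 0
2. <>~p2, 0
3. ~[]<>~p2, 0
4. ~p2, 1
5. ~<>~p2, 2
6. p2, 2
Accessibility: 0R0, 0R1, 0R2, 1R1, 2R2
The negation has an open branch (countermodel exists).

Not valid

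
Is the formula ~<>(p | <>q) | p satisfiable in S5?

Yes, satisfiable

1. ~<>(p | <>q) | p, w0
2. p, w0
Accessibility: w0Rw0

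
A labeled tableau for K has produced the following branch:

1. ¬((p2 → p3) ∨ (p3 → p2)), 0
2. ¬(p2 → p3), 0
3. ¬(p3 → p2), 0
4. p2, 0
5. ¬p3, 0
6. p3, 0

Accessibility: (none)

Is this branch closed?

Both p3 and ¬p3 appear at 0.

Yes, closed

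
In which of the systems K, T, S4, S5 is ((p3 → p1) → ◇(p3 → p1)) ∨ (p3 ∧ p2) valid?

T, S4, S5

T-tableau for the negation ¬(((p3 → p1) → ◇(p3 → p1)) ∨ (p3 ∧ p2)):
1. ¬(((p3 → p1) → ◇(p3 → p1)) ∨ (p3 ∧ p2)), w0
2. ¬((p3 → p1) → ◇(p3 → p1)), w0   [¬∨-rule on 1]
3. ¬(p3 ∧ p2), w0   [¬∨-rule on 1]
4. p3 → p1, w0   [¬→-rule on 2]
5. ¬◇(p3 → p1), w0   [¬→-rule on 2]
6. ¬(p3 → p1), w0   [¬◇-rule on 5 via w0Rw0]
7. p3, w0   [¬→-rule on 6]
8. ¬p1, w0   [¬→-rule on 6]
9. ¬p2, w0   [¬∧-rule on 3 (branches; this branch)]
10. p1, w0   [→-rule on 4 (branches; this branch)]
Accessibility: w0Rw0
Branch closes: p1 and ¬p1 both at w0.
Every branch closes (one shown): valid in T, hence also in S4, S5 (every theorem of T is a theorem of S4 and S5).
K-tableau for the negation ¬(((p3 → p1) → ◇(p3 → p1)) ∨ (p3 ∧ p2)):
1. ¬(((p3 → p1) → ◇(p3 → p1)) ∨ (p3 ∧ p2)), w0
2. ¬((p3 → p1) → ◇(p3 → p1)), w0   [¬∨-rule on 1]
3. ¬(p3 ∧ p2), w0   [¬∨-rule on 1]
4. p3 → p1, w0   [¬→-rule on 2]
5. ¬◇(p3 → p1), w0   [¬→-rule on 2]
6. ¬p2, w0   [¬∧-rule on 3 (branches; this branch)]
7. p1, w0   [→-rule on 4 (branches; this branch)]
Complete open branch: countermodel on a K-frame, so not valid in K.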